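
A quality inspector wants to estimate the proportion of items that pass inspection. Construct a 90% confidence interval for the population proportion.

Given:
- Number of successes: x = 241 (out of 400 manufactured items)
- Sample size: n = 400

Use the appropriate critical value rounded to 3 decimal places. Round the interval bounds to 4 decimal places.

Sample proportion: p̂ = 241/400 = 0.602500

Check conditions for normal approximation:
  np̂ = 241 ≥ 10 ✓
  n(1-p̂) = 159 ≥ 10 ✓

The sample is large enough, so use a z-interval (normal approximation) for the proportion.

For 90% confidence, z* = 1.645 (from standard normal table)

Standard error: SE = √(p̂(1-p̂)/n) = √(0.602500×0.397500/400) = 0.02446905

Margin of error: E = z* × SE = 1.645 × 0.02446905 = 0.040252

Z-interval: p̂ ± E = 0.602500 ± 0.040252 = (0.562248, 0.642752)

Rounded to 4 decimal places:

(0.5622, 0.6428)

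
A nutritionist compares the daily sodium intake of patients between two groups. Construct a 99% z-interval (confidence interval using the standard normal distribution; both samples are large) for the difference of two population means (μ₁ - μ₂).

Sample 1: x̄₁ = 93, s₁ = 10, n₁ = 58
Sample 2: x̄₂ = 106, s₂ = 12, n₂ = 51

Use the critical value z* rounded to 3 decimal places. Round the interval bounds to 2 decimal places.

Both samples are large (n₁ = 58 ≥ 30, n₂ = 51 ≥ 30), so a z-interval for the difference of means applies.

Point estimate: x̄₁ - x̄₂ = 93 - 106 = -13

Standard error: SE = √(s₁²/n₁ + s₂²/n₂)
= √(10²/58 + 12²/51)
= √(1.724138 + 2.823529)
= 2.132526

For 99% confidence, z* = 2.576 (from standard normal table)
Margin of error: E = z* × SE = 2.576 × 2.132526 = 5.4934

Z-interval: (x̄₁ - x̄₂) ± E = -13 ± 5.4934 = (-18.4934, -7.5066)

Rounded to 2 decimal places:

(-18.49, -7.51)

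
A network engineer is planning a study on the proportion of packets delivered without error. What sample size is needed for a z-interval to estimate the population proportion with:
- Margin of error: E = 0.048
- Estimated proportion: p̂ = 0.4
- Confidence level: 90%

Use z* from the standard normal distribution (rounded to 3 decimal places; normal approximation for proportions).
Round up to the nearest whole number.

Using z* for proportion z-interval (normal approximation).

For 90% confidence, z* = 1.645 (from standard normal table)

Sample size formula for proportion z-interval: n = z*²p̂(1-p̂)/E²

n = 1.645² × 0.4 × 0.6 / 0.048²
  = 2.706025 × 0.24 / 0.002304
  = 281.8776

Round up to the nearest whole number: n = 282

282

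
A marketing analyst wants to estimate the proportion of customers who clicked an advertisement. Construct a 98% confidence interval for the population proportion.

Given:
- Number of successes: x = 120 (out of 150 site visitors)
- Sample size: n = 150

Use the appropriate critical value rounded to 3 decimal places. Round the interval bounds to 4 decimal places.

Sample proportion: p̂ = 120/150 = 0.800000

Check conditions for normal approximation:
  np̂ = 120 ≥ 10 ✓
  n(1-p̂) = 30 ≥ 10 ✓

The sample is large enough, so use a z-interval (normal approximation) for the proportion.

For 98% confidence, z* = 2.326 (from standard normal table)

Standard error: SE = √(p̂(1-p̂)/n) = √(0.800000×0.200000/150) = 0.03265986

Margin of error: E = z* × SE = 2.326 × 0.03265986 = 0.075967

Z-interval: p̂ ± E = 0.800000 ± 0.075967 = (0.724033, 0.875967)

Rounded to 4 decimal places:

(0.7240, 0.8760)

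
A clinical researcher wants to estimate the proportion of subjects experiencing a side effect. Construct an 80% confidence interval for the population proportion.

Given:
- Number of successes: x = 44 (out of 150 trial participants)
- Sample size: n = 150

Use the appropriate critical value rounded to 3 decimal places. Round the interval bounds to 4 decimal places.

Sample proportion: p̂ = 44/150 = 0.293333

Check conditions for normal approximation:
  np̂ = 44 ≥ 10 ✓
  n(1-p̂) = 106 ≥ 10 ✓

The sample is large enough, so use a z-interval (normal approximation) for the proportion.

For 80% confidence, z* = 1.282 (from standard normal table)

Standard error: SE = √(p̂(1-p̂)/n) = √(0.293333×0.706667/150) = 0.03717426

Margin of error: E = z* × SE = 1.282 × 0.03717426 = 0.047657

Z-interval: p̂ ± E = 0.293333 ± 0.047657 = (0.245676, 0.340991)

Rounded to 4 decimal places:

(0.2457, 0.3410)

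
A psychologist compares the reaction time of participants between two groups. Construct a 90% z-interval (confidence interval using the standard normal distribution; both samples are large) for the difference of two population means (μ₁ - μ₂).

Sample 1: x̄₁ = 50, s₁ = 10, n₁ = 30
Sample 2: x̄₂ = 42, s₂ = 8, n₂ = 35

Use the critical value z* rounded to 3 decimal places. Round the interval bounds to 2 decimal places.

Both samples are large (n₁ = 30 ≥ 30, n₂ = 35 ≥ 30), so a z-interval for the difference of means applies.

Point estimate: x̄₁ - x̄₂ = 50 - 42 = 8

Standard error: SE = √(s₁²/n₁ + s₂²/n₂)
= √(10²/30 + 8²/35)
= √(3.333333 + 1.828571)
= 2.271983

For 90% confidence, z* = 1.645 (from standard normal table)
Margin of error: E = z* × SE = 1.645 × 2.271983 = 3.7374

Z-interval: (x̄₁ - x̄₂) ± E = 8 ± 3.7374 = (4.2626, 11.7374)

Rounded to 2 decimal places:

(4.26, 11.74)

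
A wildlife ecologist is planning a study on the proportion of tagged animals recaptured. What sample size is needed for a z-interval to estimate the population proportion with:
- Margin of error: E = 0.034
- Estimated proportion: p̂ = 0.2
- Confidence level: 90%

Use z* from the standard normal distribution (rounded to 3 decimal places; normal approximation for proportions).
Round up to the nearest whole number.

Using z* for proportion z-interval (normal approximation).

For 90% confidence, z* = 1.645 (from standard normal table)

Sample size formula for proportion z-interval: n = z*²p̂(1-p̂)/E²

n = 1.645² × 0.2 × 0.8 / 0.034²
  = 2.706025 × 0.16 / 0.001156
  = 374.5363

Round up to the nearest whole number: n = 375

375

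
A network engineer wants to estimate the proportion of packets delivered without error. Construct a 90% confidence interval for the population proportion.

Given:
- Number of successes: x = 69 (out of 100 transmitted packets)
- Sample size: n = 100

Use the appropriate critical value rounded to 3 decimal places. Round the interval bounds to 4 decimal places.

Sample proportion: p̂ = 69/100 = 0.690000

Check conditions for normal approximation:
  np̂ = 69 ≥ 10 ✓
  n(1-p̂) = 31 ≥ 10 ✓

The sample is large enough, so use a z-interval (normal approximation) for the proportion.

For 90% confidence, z* = 1.645 (from standard normal table)

Standard error: SE = √(p̂(1-p̂)/n) = √(0.690000×0.310000/100) = 0.04624932

Margin of error: E = z* × SE = 1.645 × 0.04624932 = 0.076080

Z-interval: p̂ ± E = 0.690000 ± 0.076080 = (0.613920, 0.766080)

Rounded to 4 decimal places:

(0.6139, 0.7661)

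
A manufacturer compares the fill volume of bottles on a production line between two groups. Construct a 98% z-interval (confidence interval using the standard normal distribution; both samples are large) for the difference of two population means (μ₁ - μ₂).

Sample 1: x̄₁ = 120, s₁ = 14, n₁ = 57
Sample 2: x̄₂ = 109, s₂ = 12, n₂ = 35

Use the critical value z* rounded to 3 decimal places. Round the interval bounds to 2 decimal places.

Both samples are large (n₁ = 57 ≥ 30, n₂ = 35 ≥ 30), so a z-interval for the difference of means applies.

Point estimate: x̄₁ - x̄₂ = 120 - 109 = 11

Standard error: SE = √(s₁²/n₁ + s₂²/n₂)
= √(14²/57 + 12²/35)
= √(3.438596 + 4.114286)
= 2.748251

For 98% confidence, z* = 2.326 (from standard normal table)
Margin of error: E = z* × SE = 2.326 × 2.748251 = 6.3924

Z-interval: (x̄₁ - x̄₂) ± E = 11 ± 6.3924 = (4.6076, 17.3924)

Rounded to 2 decimal places:

(4.61, 17.39)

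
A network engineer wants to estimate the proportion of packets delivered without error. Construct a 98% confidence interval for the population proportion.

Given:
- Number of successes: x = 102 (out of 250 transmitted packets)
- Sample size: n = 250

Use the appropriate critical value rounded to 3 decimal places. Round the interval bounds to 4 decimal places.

Sample proportion: p̂ = 102/250 = 0.408000

Check conditions for normal approximation:
  np̂ = 102 ≥ 10 ✓
  n(1-p̂) = 148 ≥ 10 ✓

The sample is large enough, so use a z-interval (normal approximation) for the proportion.

For 98% confidence, z* = 2.326 (from standard normal table)

Standard error: SE = √(p̂(1-p̂)/n) = √(0.408000×0.592000/250) = 0.03108286

Margin of error: E = z* × SE = 2.326 × 0.03108286 = 0.072299

Z-interval: p̂ ± E = 0.408000 ± 0.072299 = (0.335701, 0.480299)

Rounded to 4 decimal places:

(0.3357, 0.4803)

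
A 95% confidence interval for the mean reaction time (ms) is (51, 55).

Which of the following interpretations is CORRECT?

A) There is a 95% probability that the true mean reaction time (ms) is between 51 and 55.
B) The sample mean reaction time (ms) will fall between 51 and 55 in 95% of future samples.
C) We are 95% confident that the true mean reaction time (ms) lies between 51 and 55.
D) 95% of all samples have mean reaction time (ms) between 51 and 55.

A confidence interval represents our confidence in the procedure, not a probability statement about the parameter.

Key concept: If we repeated this sampling process many times and computed a 95% CI each time, about 95% of those intervals would contain the true population parameter.

For this specific interval (51, 55):
- Midpoint (point estimate): 53
- Margin of error: 2

The correct interpretation is the one stating confidence that the true parameter lies in the interval — option C.

C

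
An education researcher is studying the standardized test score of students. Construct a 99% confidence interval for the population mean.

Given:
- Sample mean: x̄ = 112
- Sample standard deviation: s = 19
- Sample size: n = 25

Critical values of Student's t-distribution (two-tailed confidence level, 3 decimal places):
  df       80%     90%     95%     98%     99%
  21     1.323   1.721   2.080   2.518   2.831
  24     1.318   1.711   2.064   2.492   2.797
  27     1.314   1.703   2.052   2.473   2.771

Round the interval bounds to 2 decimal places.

The population standard deviation σ is unknown (only the sample standard deviation s is given), so use a t-interval with df = n - 1 = 25 - 1 = 24.

For 99% confidence with df = 24, t* = 2.797 (from t-table)

Standard error: SE = s/√n = 19/√25 = 3.800000

Margin of error: E = t* × SE = 2.797 × 3.800000 = 10.6286

T-interval: x̄ ± E = 112 ± 10.6286 = (101.3714, 122.6286)

Rounded to 2 decimal places:

(101.37, 122.63)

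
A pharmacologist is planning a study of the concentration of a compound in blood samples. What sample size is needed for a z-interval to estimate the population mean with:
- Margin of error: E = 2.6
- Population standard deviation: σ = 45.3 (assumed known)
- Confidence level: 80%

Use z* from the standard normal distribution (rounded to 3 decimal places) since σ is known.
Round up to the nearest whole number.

Using z* since population σ is known (z-interval formula).

For 80% confidence, z* = 1.282 (from standard normal table)

Sample size formula for z-interval: n = (z*σ/E)²

n = (1.282 × 45.3 / 2.6)²
  = (22.336385)²
  = 498.9141

Round up to the nearest whole number: n = 499

499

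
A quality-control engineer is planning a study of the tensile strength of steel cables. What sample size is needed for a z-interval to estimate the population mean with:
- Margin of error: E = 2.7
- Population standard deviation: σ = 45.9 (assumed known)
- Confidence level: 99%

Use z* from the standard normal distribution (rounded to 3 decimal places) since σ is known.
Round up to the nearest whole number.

Using z* since population σ is known (z-interval formula).

For 99% confidence, z* = 2.576 (from standard normal table)

Sample size formula for z-interval: n = (z*σ/E)²

n = (2.576 × 45.9 / 2.7)²
  = (43.792000)²
  = 1917.7393

Round up to the nearest whole number: n = 1918

1918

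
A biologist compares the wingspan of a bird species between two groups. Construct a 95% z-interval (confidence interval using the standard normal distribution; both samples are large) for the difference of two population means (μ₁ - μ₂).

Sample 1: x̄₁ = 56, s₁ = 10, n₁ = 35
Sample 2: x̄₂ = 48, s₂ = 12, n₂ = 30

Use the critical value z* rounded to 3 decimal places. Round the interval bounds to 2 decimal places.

Both samples are large (n₁ = 35 ≥ 30, n₂ = 30 ≥ 30), so a z-interval for the difference of means applies.

Point estimate: x̄₁ - x̄₂ = 56 - 48 = 8

Standard error: SE = √(s₁²/n₁ + s₂²/n₂)
= √(10²/35 + 12²/30)
= √(2.857143 + 4.800000)
= 2.767154

For 95% confidence, z* = 1.96 (from standard normal table)
Margin of error: E = z* × SE = 1.96 × 2.767154 = 5.4236

Z-interval: (x̄₁ - x̄₂) ± E = 8 ± 5.4236 = (2.5764, 13.4236)

Rounded to 2 decimal places:

(2.58, 13.42)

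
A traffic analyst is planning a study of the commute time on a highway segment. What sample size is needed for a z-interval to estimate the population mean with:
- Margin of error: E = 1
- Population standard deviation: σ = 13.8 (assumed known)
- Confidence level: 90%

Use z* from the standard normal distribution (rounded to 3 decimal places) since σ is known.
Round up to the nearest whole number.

Using z* since population σ is known (z-interval formula).

For 90% confidence, z* = 1.645 (from standard normal table)

Sample size formula for z-interval: n = (z*σ/E)²

n = (1.645 × 13.8 / 1)²
  = (22.701000)²
  = 515.3354

Round up to the nearest whole number: n = 516

516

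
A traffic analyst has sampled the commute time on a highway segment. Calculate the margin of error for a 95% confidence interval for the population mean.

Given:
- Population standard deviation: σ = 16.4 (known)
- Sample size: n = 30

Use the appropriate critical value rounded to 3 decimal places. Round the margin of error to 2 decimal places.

The population standard deviation σ is known, so use the z-interval margin of error formula.

For 95% confidence, z* = 1.96 (from standard normal table)

Margin of error formula for z-interval: E = z* × σ/√n

E = 1.96 × 16.4/√30
  = 1.96 × 2.994217
  = 5.8687

Rounded to 2 decimal places:

5.87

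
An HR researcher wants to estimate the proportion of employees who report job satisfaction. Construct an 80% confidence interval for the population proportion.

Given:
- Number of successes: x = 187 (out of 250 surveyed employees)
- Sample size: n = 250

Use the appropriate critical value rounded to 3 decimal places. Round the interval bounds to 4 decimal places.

Sample proportion: p̂ = 187/250 = 0.748000

Check conditions for normal approximation:
  np̂ = 187 ≥ 10 ✓
  n(1-p̂) = 63 ≥ 10 ✓

The sample is large enough, so use a z-interval (normal approximation) for the proportion.

For 80% confidence, z* = 1.282 (from standard normal table)

Standard error: SE = √(p̂(1-p̂)/n) = √(0.748000×0.252000/250) = 0.02745877

Margin of error: E = z* × SE = 1.282 × 0.02745877 = 0.035202

Z-interval: p̂ ± E = 0.748000 ± 0.035202 = (0.712798, 0.783202)

Rounded to 4 decimal places:

(0.7128, 0.7832)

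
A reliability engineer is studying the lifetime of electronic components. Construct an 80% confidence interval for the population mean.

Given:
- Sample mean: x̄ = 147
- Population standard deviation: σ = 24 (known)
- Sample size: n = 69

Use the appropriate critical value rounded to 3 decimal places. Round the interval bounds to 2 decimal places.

The population standard deviation σ is known, so use a z-interval (standard normal critical value).

For 80% confidence, z* = 1.282 (from standard normal table)

Standard error: SE = σ/√n = 24/√69 = 2.889260

Margin of error: E = z* × SE = 1.282 × 2.889260 = 3.7040

Z-interval: x̄ ± E = 147 ± 3.7040 = (143.2960, 150.7040)

Rounded to 2 decimal places:

(143.30, 150.70)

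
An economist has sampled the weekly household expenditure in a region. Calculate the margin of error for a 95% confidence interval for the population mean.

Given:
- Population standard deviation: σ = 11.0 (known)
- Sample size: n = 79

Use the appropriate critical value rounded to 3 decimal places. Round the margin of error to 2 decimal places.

The population standard deviation σ is known, so use the z-interval margin of error formula.

For 95% confidence, z* = 1.96 (from standard normal table)

Margin of error formula for z-interval: E = z* × σ/√n

E = 1.96 × 11.0/√79
  = 1.96 × 1.237597
  = 2.4257

Rounded to 2 decimal places:

2.43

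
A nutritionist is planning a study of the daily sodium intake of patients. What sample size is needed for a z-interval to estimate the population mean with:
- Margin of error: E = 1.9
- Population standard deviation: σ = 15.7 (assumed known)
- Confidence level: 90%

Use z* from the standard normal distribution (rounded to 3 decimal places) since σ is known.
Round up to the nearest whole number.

Using z* since population σ is known (z-interval formula).

For 90% confidence, z* = 1.645 (from standard normal table)

Sample size formula for z-interval: n = (z*σ/E)²

n = (1.645 × 15.7 / 1.9)²
  = (13.592895)²
  = 184.7668

Round up to the nearest whole number: n = 185

185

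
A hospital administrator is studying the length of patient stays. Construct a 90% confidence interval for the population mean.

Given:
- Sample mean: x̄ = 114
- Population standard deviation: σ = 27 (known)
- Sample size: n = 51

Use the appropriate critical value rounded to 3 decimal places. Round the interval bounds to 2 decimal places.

The population standard deviation σ is known, so use a z-interval (standard normal critical value).

For 90% confidence, z* = 1.645 (from standard normal table)

Standard error: SE = σ/√n = 27/√51 = 3.780756

Margin of error: E = z* × SE = 1.645 × 3.780756 = 6.2193

Z-interval: x̄ ± E = 114 ± 6.2193 = (107.7807, 120.2193)

Rounded to 2 decimal places:

(107.78, 120.22)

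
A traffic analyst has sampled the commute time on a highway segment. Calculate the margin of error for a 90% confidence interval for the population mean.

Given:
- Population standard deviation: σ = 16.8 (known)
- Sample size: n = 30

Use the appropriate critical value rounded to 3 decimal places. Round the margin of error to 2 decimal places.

The population standard deviation σ is known, so use the z-interval margin of error formula.

For 90% confidence, z* = 1.645 (from standard normal table)

Margin of error formula for z-interval: E = z* × σ/√n

E = 1.645 × 16.8/√30
  = 1.645 × 3.067246
  = 5.0456

Rounded to 2 decimal places:

5.05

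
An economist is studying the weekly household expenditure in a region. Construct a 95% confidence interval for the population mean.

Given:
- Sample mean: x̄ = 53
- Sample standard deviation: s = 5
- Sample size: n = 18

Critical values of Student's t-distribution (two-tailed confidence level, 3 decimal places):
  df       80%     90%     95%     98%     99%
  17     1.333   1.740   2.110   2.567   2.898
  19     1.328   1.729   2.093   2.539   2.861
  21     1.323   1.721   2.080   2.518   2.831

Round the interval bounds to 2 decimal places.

The population standard deviation σ is unknown (only the sample standard deviation s is given), so use a t-interval with df = n - 1 = 18 - 1 = 17.

For 95% confidence with df = 17, t* = 2.110 (from t-table)

Standard error: SE = s/√n = 5/√18 = 1.178511

Margin of error: E = t* × SE = 2.110 × 1.178511 = 2.4867

T-interval: x̄ ± E = 53 ± 2.4867 = (50.5133, 55.4867)

Rounded to 2 decimal places:

(50.51, 55.49)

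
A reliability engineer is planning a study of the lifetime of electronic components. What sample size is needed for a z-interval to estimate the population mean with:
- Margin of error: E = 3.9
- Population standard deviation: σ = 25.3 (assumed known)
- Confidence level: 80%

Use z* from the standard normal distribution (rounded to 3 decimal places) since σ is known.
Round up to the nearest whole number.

Using z* since population σ is known (z-interval formula).

For 80% confidence, z* = 1.282 (from standard normal table)

Sample size formula for z-interval: n = (z*σ/E)²

n = (1.282 × 25.3 / 3.9)²
  = (8.316564)²
  = 69.1652

Round up to the nearest whole number: n = 70

70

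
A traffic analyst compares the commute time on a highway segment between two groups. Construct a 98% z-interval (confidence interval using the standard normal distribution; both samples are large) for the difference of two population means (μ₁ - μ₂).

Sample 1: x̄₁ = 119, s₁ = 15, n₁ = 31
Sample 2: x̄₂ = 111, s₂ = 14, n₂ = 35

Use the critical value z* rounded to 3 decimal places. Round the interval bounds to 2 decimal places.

Both samples are large (n₁ = 31 ≥ 30, n₂ = 35 ≥ 30), so a z-interval for the difference of means applies.

Point estimate: x̄₁ - x̄₂ = 119 - 111 = 8

Standard error: SE = √(s₁²/n₁ + s₂²/n₂)
= √(15²/31 + 14²/35)
= √(7.258065 + 5.600000)
= 3.585814

For 98% confidence, z* = 2.326 (from standard normal table)
Margin of error: E = z* × SE = 2.326 × 3.585814 = 8.3406

Z-interval: (x̄₁ - x̄₂) ± E = 8 ± 8.3406 = (-0.3406, 16.3406)

Rounded to 2 decimal places:

(-0.34, 16.34)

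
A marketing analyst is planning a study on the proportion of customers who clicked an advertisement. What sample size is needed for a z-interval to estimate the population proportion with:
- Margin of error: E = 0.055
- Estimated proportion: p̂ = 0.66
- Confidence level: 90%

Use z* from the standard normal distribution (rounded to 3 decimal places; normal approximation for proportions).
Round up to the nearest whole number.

Using z* for proportion z-interval (normal approximation).

For 90% confidence, z* = 1.645 (from standard normal table)

Sample size formula for proportion z-interval: n = z*²p̂(1-p̂)/E²

n = 1.645² × 0.66 × 0.34 / 0.055²
  = 2.706025 × 0.2244 / 0.003025
  = 200.7379

Round up to the nearest whole number: n = 201

201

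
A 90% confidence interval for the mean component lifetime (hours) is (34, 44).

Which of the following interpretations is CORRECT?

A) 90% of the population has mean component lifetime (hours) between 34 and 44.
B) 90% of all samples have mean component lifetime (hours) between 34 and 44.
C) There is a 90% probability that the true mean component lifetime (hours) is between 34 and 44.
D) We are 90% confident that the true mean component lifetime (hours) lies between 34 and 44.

A confidence interval represents our confidence in the procedure, not a probability statement about the parameter.

Key concept: If we repeated this sampling process many times and computed a 90% CI each time, about 90% of those intervals would contain the true population parameter.

For this specific interval (34, 44):
- Midpoint (point estimate): 39
- Margin of error: 5

The correct interpretation is the one stating confidence that the true parameter lies in the interval — option D.

D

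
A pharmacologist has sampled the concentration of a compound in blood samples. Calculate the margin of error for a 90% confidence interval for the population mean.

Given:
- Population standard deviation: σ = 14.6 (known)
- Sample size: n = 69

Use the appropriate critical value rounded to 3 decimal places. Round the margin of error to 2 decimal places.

The population standard deviation σ is known, so use the z-interval margin of error formula.

For 90% confidence, z* = 1.645 (from standard normal table)

Margin of error formula for z-interval: E = z* × σ/√n

E = 1.645 × 14.6/√69
  = 1.645 × 1.757633
  = 2.8913

Rounded to 2 decimal places:

2.89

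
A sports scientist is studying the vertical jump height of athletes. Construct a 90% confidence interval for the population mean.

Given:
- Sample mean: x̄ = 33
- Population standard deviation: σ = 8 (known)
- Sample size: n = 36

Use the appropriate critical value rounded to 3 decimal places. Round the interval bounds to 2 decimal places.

The population standard deviation σ is known, so use a z-interval (standard normal critical value).

For 90% confidence, z* = 1.645 (from standard normal table)

Standard error: SE = σ/√n = 8/√36 = 1.333333

Margin of error: E = z* × SE = 1.645 × 1.333333 = 2.1933

Z-interval: x̄ ± E = 33 ± 2.1933 = (30.8067, 35.1933)

Rounded to 2 decimal places:

(30.81, 35.19)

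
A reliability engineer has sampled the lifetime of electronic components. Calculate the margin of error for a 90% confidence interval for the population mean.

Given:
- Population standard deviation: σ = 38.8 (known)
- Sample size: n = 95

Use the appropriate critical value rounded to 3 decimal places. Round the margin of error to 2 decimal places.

The population standard deviation σ is known, so use the z-interval margin of error formula.

For 90% confidence, z* = 1.645 (from standard normal table)

Margin of error formula for z-interval: E = z* × σ/√n

E = 1.645 × 38.8/√95
  = 1.645 × 3.980796
  = 6.5484

Rounded to 2 decimal places:

6.55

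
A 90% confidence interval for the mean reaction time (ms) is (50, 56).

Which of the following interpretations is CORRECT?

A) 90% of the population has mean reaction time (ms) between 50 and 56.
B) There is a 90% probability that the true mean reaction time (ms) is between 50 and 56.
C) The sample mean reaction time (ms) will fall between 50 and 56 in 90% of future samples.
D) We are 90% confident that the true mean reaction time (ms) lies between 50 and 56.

A confidence interval represents our confidence in the procedure, not a probability statement about the parameter.

Key concept: If we repeated this sampling process many times and computed a 90% CI each time, about 90% of those intervals would contain the true population parameter.

For this specific interval (50, 56):
- Midpoint (point estimate): 53
- Margin of error: 3

The correct interpretation is the one stating confidence that the true parameter lies in the interval — option D.

D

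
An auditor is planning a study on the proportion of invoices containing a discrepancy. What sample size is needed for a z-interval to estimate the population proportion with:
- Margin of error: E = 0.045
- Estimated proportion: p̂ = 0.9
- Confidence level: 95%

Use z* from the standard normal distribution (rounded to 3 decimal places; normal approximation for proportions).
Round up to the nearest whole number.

Using z* for proportion z-interval (normal approximation).

For 95% confidence, z* = 1.96 (from standard normal table)

Sample size formula for proportion z-interval: n = z*²p̂(1-p̂)/E²

n = 1.96² × 0.9 × 0.1 / 0.045²
  = 3.8416 × 0.09 / 0.002025
  = 170.7378

Round up to the nearest whole number: n = 171

171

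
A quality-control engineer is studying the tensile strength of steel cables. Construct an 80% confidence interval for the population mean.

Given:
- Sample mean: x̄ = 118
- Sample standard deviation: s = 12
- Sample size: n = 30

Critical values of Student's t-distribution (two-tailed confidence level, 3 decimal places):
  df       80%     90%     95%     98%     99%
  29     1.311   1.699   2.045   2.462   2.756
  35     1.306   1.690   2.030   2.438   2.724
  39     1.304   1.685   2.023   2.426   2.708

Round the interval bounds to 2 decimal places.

The population standard deviation σ is unknown (only the sample standard deviation s is given), so use a t-interval with df = n - 1 = 30 - 1 = 29.

For 80% confidence with df = 29, t* = 1.311 (from t-table)

Standard error: SE = s/√n = 12/√30 = 2.190890

Margin of error: E = t* × SE = 1.311 × 2.190890 = 2.8723

T-interval: x̄ ± E = 118 ± 2.8723 = (115.1277, 120.8723)

Rounded to 2 decimal places:

(115.13, 120.87)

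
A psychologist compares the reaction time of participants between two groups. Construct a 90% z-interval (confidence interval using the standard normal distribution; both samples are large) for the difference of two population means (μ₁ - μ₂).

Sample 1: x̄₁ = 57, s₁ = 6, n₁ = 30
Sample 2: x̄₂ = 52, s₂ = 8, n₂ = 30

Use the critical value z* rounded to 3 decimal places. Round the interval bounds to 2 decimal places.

Both samples are large (n₁ = 30 ≥ 30, n₂ = 30 ≥ 30), so a z-interval for the difference of means applies.

Point estimate: x̄₁ - x̄₂ = 57 - 52 = 5

Standard error: SE = √(s₁²/n₁ + s₂²/n₂)
= √(6²/30 + 8²/30)
= √(1.200000 + 2.133333)
= 1.825742

For 90% confidence, z* = 1.645 (from standard normal table)
Margin of error: E = z* × SE = 1.645 × 1.825742 = 3.0033

Z-interval: (x̄₁ - x̄₂) ± E = 5 ± 3.0033 = (1.9967, 8.0033)

Rounded to 2 decimal places:

(2.00, 8.00)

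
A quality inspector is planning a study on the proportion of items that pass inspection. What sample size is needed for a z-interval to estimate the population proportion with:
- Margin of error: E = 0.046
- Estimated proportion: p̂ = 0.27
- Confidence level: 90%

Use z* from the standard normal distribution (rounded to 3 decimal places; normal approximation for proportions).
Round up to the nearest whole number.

Using z* for proportion z-interval (normal approximation).

For 90% confidence, z* = 1.645 (from standard normal table)

Sample size formula for proportion z-interval: n = z*²p̂(1-p̂)/E²

n = 1.645² × 0.27 × 0.73 / 0.046²
  = 2.706025 × 0.1971 / 0.002116
  = 252.0593

Round up to the nearest whole number: n = 253

253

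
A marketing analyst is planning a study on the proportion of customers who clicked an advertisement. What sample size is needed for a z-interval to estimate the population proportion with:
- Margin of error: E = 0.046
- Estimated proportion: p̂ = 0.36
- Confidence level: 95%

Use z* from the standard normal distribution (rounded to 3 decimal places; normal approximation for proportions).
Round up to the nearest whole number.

Using z* for proportion z-interval (normal approximation).

For 95% confidence, z* = 1.96 (from standard normal table)

Sample size formula for proportion z-interval: n = z*²p̂(1-p̂)/E²

n = 1.96² × 0.36 × 0.64 / 0.046²
  = 3.8416 × 0.2304 / 0.002116
  = 418.2914

Round up to the nearest whole number: n = 419

419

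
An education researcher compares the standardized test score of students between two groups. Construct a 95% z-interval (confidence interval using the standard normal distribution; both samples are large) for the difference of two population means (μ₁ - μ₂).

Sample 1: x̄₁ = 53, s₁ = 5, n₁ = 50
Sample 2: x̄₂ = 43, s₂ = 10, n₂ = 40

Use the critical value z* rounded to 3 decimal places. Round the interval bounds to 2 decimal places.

Both samples are large (n₁ = 50 ≥ 30, n₂ = 40 ≥ 30), so a z-interval for the difference of means applies.

Point estimate: x̄₁ - x̄₂ = 53 - 43 = 10

Standard error: SE = √(s₁²/n₁ + s₂²/n₂)
= √(5²/50 + 10²/40)
= √(0.500000 + 2.500000)
= 1.732051

For 95% confidence, z* = 1.96 (from standard normal table)
Margin of error: E = z* × SE = 1.96 × 1.732051 = 3.3948

Z-interval: (x̄₁ - x̄₂) ± E = 10 ± 3.3948 = (6.6052, 13.3948)

Rounded to 2 decimal places:

(6.61, 13.39)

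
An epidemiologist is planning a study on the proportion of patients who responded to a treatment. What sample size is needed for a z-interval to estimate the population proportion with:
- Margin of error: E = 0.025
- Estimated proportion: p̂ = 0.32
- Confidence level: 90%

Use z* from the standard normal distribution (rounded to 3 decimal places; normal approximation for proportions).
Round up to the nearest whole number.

Using z* for proportion z-interval (normal approximation).

For 90% confidence, z* = 1.645 (from standard normal table)

Sample size formula for proportion z-interval: n = z*²p̂(1-p̂)/E²

n = 1.645² × 0.32 × 0.68 / 0.025²
  = 2.706025 × 0.2176 / 0.000625
  = 942.1297

Round up to the nearest whole number: n = 943

943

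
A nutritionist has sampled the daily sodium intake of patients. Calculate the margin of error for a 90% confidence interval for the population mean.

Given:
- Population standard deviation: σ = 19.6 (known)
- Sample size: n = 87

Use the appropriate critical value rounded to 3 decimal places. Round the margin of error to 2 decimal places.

The population standard deviation σ is known, so use the z-interval margin of error formula.

For 90% confidence, z* = 1.645 (from standard normal table)

Margin of error formula for z-interval: E = z* × σ/√n

E = 1.645 × 19.6/√87
  = 1.645 × 2.101341
  = 3.4567

Rounded to 2 decimal places:

3.46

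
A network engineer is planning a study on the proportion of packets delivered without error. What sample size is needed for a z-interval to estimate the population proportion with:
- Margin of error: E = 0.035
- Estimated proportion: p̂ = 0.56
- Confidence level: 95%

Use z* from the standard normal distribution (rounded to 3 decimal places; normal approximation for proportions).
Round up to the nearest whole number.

Using z* for proportion z-interval (normal approximation).

For 95% confidence, z* = 1.96 (from standard normal table)

Sample size formula for proportion z-interval: n = z*²p̂(1-p̂)/E²

n = 1.96² × 0.56 × 0.44 / 0.035²
  = 3.8416 × 0.2464 / 0.001225
  = 772.7104

Round up to the nearest whole number: n = 773

773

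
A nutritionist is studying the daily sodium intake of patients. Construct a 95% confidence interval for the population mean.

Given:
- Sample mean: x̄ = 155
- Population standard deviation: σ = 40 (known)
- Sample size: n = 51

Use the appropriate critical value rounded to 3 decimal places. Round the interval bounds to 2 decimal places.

The population standard deviation σ is known, so use a z-interval (standard normal critical value).

For 95% confidence, z* = 1.96 (from standard normal table)

Standard error: SE = σ/√n = 40/√51 = 5.601120

Margin of error: E = z* × SE = 1.96 × 5.601120 = 10.9782

Z-interval: x̄ ± E = 155 ± 10.9782 = (144.0218, 165.9782)

Rounded to 2 decimal places:

(144.02, 165.98)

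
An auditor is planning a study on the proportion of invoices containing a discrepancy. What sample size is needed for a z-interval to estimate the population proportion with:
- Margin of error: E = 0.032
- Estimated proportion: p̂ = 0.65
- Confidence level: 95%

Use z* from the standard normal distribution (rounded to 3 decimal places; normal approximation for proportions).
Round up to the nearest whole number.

Using z* for proportion z-interval (normal approximation).

For 95% confidence, z* = 1.96 (from standard normal table)

Sample size formula for proportion z-interval: n = z*²p̂(1-p̂)/E²

n = 1.96² × 0.65 × 0.35 / 0.032²
  = 3.8416 × 0.2275 / 0.001024
  = 853.4805

Round up to the nearest whole number: n = 854

854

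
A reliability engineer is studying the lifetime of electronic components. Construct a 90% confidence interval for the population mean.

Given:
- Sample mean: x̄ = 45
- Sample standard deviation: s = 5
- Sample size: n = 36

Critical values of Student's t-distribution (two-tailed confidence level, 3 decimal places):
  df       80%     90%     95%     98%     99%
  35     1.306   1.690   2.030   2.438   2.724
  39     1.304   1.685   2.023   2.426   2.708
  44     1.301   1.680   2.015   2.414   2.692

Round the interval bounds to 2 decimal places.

The population standard deviation σ is unknown (only the sample standard deviation s is given), so use a t-interval with df = n - 1 = 36 - 1 = 35.

For 90% confidence with df = 35, t* = 1.690 (from t-table)

Standard error: SE = s/√n = 5/√36 = 0.833333

Margin of error: E = t* × SE = 1.690 × 0.833333 = 1.4083

T-interval: x̄ ± E = 45 ± 1.4083 = (43.5917, 46.4083)

Rounded to 2 decimal places:

(43.59, 46.41)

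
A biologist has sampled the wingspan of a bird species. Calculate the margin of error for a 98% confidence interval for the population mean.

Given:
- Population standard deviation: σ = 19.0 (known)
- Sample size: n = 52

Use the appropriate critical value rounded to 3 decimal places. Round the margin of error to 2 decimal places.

The population standard deviation σ is known, so use the z-interval margin of error formula.

For 98% confidence, z* = 2.326 (from standard normal table)

Margin of error formula for z-interval: E = z* × σ/√n

E = 2.326 × 19.0/√52
  = 2.326 × 2.634826
  = 6.1286

Rounded to 2 decimal places:

6.13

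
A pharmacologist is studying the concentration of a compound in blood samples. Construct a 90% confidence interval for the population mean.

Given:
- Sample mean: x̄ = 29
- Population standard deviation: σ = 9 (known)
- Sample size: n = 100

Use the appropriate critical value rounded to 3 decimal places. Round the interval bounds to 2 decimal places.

The population standard deviation σ is known, so use a z-interval (standard normal critical value).

For 90% confidence, z* = 1.645 (from standard normal table)

Standard error: SE = σ/√n = 9/√100 = 0.900000

Margin of error: E = z* × SE = 1.645 × 0.900000 = 1.4805

Z-interval: x̄ ± E = 29 ± 1.4805 = (27.5195, 30.4805)

Rounded to 2 decimal places:

(27.52, 30.48)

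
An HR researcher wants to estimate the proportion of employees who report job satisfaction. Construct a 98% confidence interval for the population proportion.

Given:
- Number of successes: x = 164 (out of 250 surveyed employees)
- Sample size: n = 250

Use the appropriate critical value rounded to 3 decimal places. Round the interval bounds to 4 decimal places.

Sample proportion: p̂ = 164/250 = 0.656000

Check conditions for normal approximation:
  np̂ = 164 ≥ 10 ✓
  n(1-p̂) = 86 ≥ 10 ✓

The sample is large enough, so use a z-interval (normal approximation) for the proportion.

For 98% confidence, z* = 2.326 (from standard normal table)

Standard error: SE = √(p̂(1-p̂)/n) = √(0.656000×0.344000/250) = 0.03004423

Margin of error: E = z* × SE = 2.326 × 0.03004423 = 0.069883

Z-interval: p̂ ± E = 0.656000 ± 0.069883 = (0.586117, 0.725883)

Rounded to 4 decimal places:

(0.5861, 0.7259)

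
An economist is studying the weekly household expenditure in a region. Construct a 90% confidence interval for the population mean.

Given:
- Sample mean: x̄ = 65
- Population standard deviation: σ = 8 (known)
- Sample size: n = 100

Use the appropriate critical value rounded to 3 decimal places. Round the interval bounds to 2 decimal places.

The population standard deviation σ is known, so use a z-interval (standard normal critical value).

For 90% confidence, z* = 1.645 (from standard normal table)

Standard error: SE = σ/√n = 8/√100 = 0.800000

Margin of error: E = z* × SE = 1.645 × 0.800000 = 1.3160

Z-interval: x̄ ± E = 65 ± 1.3160 = (63.6840, 66.3160)

Rounded to 2 decimal places:

(63.68, 66.32)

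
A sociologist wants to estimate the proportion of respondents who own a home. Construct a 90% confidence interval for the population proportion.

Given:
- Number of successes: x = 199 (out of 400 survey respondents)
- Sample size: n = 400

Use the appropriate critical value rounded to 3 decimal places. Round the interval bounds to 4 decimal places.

Sample proportion: p̂ = 199/400 = 0.497500

Check conditions for normal approximation:
  np̂ = 199 ≥ 10 ✓
  n(1-p̂) = 201 ≥ 10 ✓

The sample is large enough, so use a z-interval (normal approximation) for the proportion.

For 90% confidence, z* = 1.645 (from standard normal table)

Standard error: SE = √(p̂(1-p̂)/n) = √(0.497500×0.502500/400) = 0.02499969

Margin of error: E = z* × SE = 1.645 × 0.02499969 = 0.041124

Z-interval: p̂ ± E = 0.497500 ± 0.041124 = (0.456376, 0.538624)

Rounded to 4 decimal places:

(0.4564, 0.5386)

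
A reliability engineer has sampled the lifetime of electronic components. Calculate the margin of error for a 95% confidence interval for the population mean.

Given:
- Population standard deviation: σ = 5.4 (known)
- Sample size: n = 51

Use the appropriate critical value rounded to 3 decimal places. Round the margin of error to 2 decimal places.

The population standard deviation σ is known, so use the z-interval margin of error formula.

For 95% confidence, z* = 1.96 (from standard normal table)

Margin of error formula for z-interval: E = z* × σ/√n

E = 1.96 × 5.4/√51
  = 1.96 × 0.756151
  = 1.4821

Rounded to 2 decimal places:

1.48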